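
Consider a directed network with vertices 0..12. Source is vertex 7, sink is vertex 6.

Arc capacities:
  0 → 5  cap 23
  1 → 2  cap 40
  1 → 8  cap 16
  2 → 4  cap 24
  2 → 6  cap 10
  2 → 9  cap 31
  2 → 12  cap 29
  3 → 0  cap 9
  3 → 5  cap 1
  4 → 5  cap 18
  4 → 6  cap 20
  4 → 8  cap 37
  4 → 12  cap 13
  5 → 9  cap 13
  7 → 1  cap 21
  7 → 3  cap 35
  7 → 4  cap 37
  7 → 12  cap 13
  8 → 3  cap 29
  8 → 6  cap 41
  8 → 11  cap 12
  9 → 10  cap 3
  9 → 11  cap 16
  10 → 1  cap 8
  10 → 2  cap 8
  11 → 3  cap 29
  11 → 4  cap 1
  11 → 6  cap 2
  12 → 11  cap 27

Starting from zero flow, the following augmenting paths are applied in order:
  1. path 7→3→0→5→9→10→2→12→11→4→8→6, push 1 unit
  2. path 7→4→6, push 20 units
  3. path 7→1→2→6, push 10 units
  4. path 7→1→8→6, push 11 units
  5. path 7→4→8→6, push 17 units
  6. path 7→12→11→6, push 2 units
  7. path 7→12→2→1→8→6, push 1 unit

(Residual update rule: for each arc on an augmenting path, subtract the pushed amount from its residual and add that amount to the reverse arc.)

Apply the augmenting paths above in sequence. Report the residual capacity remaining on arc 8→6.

after path 1 (7→3→0→5→9→10→2→12→11→4→8→6, push 1): res(8,6)=40
after path 2 (7→4→6, push 20): res(8,6)=40
after path 3 (7→1→2→6, push 10): res(8,6)=40
after path 4 (7→1→8→6, push 11): res(8,6)=29
after path 5 (7→4→8→6, push 17): res(8,6)=12
after path 6 (7→12→11→6, push 2): res(8,6)=12
after path 7 (7→12→2→1→8→6, push 1): res(8,6)=11

Residual capacity of (8,6): 11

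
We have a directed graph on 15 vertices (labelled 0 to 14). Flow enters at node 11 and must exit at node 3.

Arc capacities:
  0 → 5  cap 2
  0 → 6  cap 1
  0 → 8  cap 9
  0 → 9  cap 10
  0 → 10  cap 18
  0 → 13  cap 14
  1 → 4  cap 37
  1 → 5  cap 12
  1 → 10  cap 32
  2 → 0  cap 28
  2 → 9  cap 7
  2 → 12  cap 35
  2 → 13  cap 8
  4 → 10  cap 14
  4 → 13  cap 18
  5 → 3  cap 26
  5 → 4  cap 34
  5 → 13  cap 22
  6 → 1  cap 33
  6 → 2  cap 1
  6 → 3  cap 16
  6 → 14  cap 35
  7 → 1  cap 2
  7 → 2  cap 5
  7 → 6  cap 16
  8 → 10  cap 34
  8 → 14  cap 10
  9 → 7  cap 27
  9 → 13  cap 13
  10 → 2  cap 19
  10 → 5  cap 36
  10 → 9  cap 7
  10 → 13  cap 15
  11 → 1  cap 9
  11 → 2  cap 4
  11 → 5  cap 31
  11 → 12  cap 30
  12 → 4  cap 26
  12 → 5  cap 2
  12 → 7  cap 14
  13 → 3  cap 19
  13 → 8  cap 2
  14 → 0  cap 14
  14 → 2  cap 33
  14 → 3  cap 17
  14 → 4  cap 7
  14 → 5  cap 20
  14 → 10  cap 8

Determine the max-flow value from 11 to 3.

augment #1: 11→5→3 bottleneck 26, total now 26
augment #2: 11→2→13→3 bottleneck 4, total now 30
augment #3: 11→5→13→3 bottleneck 5, total now 35
augment #4: 11→1→4→13→3 bottleneck 9, total now 44
augment #5: 11→12→4→13→3 bottleneck 1, total now 45
augment #6: 11→12→7→6→3 bottleneck 14, total now 59
augment #7: 11→12→4→13→8→14→3 bottleneck 2, total now 61
augment #8: 11→12→4→10→2→0→6→3 bottleneck 1, total now 62
augment #9: 11→12→4→10→9→7→6→3 bottleneck 1, total now 63
augment #10: 11→12→4→10→2→0→8→14→3 bottleneck 8, total now 71
augment #11: 11→12→4→10→9→7→6→14→3 bottleneck 1, total now 72

Maximum flow value: 72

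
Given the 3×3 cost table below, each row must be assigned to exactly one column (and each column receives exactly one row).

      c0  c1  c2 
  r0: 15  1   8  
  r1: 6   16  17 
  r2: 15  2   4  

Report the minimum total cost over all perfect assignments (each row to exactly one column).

optimal assignment: row0→col1 (cost 1), row1→col0 (cost 6), row2→col2 (cost 4)
total = 1 + 6 + 4 = 11

Minimum assignment cost: 11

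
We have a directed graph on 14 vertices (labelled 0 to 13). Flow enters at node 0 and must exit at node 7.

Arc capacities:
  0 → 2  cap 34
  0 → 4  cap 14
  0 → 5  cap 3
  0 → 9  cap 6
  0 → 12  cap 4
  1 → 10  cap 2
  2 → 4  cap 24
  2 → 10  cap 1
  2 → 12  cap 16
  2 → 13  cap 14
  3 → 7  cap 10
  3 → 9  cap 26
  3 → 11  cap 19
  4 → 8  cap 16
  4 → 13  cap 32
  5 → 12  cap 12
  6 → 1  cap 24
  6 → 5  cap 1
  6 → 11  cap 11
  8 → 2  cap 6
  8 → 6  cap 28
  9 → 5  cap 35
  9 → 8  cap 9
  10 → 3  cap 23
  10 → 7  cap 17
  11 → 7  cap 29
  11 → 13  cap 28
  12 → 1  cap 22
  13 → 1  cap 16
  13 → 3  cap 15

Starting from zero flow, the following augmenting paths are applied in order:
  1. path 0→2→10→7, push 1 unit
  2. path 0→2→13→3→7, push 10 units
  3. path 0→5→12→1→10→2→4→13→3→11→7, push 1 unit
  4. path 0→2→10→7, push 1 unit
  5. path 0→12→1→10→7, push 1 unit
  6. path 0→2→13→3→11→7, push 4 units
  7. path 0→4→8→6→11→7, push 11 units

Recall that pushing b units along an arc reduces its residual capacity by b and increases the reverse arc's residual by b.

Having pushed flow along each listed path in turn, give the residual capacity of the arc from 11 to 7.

Residual capacity of (11,7): 13

after path 1 (0→2→10→7, push 1): res(11,7)=29
after path 2 (0→2→13→3→7, push 10): res(11,7)=29
after path 3 (0→5→12→1→10→2→4→13→3→11→7, push 1): res(11,7)=28
after path 4 (0→2→10→7, push 1): res(11,7)=28
after path 5 (0→12→1→10→7, push 1): res(11,7)=28
after path 6 (0→2→13→3→11→7, push 4): res(11,7)=24
after path 7 (0→4→8→6→11→7, push 11): res(11,7)=13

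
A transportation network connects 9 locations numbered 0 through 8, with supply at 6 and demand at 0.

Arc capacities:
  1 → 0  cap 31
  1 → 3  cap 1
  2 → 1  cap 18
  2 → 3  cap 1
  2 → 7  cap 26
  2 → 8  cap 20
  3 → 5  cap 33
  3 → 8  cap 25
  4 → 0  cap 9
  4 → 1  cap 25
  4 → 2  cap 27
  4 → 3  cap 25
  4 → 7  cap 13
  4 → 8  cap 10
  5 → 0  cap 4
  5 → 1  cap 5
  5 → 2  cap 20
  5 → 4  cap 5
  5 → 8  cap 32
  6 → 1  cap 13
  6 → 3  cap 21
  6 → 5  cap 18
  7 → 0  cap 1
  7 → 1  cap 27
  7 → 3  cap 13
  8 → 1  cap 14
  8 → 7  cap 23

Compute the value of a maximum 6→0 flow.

Maximum flow value: 41

augment #1: 6→1→0 bottleneck 13, total now 13
augment #2: 6→5→0 bottleneck 4, total now 17
augment #3: 6→5→1→0 bottleneck 5, total now 22
augment #4: 6→5→4→0 bottleneck 5, total now 27
augment #5: 6→3→8→1→0 bottleneck 13, total now 40
augment #6: 6→3→8→7→0 bottleneck 1, total now 41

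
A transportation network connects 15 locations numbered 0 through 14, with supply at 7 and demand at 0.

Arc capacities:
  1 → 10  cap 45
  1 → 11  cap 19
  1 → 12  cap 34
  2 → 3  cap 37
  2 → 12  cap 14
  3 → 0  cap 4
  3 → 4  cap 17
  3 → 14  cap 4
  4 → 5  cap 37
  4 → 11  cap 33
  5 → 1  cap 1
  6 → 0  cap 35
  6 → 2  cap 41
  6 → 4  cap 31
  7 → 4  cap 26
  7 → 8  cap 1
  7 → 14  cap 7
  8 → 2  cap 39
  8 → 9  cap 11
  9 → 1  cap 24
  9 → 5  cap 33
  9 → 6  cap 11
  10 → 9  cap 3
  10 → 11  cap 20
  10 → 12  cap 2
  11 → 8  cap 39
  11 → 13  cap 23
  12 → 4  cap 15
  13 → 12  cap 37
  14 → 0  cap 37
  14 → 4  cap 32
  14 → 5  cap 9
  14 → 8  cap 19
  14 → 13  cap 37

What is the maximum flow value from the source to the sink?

augment #1: 7→14→0 bottleneck 7, total now 7
augment #2: 7→8→2→3→0 bottleneck 1, total now 8
augment #3: 7→4→11→8→2→3→0 bottleneck 3, total now 11
augment #4: 7→4→11→8→9→6→0 bottleneck 11, total now 22
augment #5: 7→4→11→8→2→3→14→0 bottleneck 4, total now 26

Maximum flow value: 26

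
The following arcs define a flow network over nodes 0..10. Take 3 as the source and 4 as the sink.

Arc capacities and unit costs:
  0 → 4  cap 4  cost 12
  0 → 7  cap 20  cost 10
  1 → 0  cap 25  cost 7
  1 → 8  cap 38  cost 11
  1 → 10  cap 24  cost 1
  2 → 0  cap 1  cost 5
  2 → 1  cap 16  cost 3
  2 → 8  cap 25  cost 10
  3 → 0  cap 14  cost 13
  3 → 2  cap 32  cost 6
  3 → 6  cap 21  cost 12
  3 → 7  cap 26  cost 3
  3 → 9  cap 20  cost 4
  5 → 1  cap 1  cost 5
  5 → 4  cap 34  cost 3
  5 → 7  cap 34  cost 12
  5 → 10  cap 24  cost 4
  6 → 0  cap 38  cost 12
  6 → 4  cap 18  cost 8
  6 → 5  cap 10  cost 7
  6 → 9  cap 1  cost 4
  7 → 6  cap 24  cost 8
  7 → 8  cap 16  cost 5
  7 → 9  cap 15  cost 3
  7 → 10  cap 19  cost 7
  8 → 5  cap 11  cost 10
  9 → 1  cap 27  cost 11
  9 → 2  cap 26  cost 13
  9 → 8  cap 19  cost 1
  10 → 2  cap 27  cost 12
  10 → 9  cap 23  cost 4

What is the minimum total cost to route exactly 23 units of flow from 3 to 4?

Minimum cost for 23 units: 426

shortest-cost path #1: 3→9→8→5→4 push 11 @ unit cost 18 (adds 198)
shortest-cost path #2: 3→7→6→4 push 12 @ unit cost 19 (adds 228)
total cost = 426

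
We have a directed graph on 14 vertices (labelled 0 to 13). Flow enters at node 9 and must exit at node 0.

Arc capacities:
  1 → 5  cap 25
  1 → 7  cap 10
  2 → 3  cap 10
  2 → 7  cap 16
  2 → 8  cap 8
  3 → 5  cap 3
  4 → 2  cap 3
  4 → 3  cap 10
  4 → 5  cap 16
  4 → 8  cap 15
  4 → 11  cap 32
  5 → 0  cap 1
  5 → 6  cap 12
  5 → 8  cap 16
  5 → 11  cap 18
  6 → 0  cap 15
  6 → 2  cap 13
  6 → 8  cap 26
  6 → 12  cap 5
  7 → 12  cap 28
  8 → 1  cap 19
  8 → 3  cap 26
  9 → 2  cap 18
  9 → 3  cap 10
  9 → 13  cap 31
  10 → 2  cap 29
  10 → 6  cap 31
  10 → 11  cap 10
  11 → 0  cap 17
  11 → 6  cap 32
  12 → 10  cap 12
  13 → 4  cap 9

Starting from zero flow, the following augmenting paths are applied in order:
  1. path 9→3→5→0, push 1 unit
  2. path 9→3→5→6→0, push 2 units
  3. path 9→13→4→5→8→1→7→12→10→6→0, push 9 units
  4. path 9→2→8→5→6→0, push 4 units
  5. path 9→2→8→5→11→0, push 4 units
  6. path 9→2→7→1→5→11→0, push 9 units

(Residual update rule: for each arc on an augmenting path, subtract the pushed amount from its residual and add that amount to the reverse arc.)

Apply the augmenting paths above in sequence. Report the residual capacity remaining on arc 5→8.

Residual capacity of (5,8): 15

after path 1 (9→3→5→0, push 1): res(5,8)=16
after path 2 (9→3→5→6→0, push 2): res(5,8)=16
after path 3 (9→13→4→5→8→1→7→12→10→6→0, push 9): res(5,8)=7
after path 4 (9→2→8→5→6→0, push 4): res(5,8)=11
after path 5 (9→2→8→5→11→0, push 4): res(5,8)=15
after path 6 (9→2→7→1→5→11→0, push 9): res(5,8)=15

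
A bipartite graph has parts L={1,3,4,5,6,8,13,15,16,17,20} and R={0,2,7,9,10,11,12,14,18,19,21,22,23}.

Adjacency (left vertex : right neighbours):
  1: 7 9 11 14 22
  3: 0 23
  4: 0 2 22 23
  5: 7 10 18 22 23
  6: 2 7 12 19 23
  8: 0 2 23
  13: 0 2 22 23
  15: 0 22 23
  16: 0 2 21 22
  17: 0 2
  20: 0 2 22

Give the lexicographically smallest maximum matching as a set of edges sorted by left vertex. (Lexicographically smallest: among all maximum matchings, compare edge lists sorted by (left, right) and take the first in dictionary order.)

|M| = 8 (so the lex-smallest maximum matching has 8 edges)
process left vertices in ascending order; for each, take the smallest-labelled available neighbour that still permits 8 edges overall, or leave it unmatched if none does
lex-smallest matching: {1-7, 3-0, 4-2, 5-10, 6-12, 8-23, 13-22, 16-21}

Lex-smallest maximum matching: {(1,7), (3,0), (4,2), (5,10), (6,12), (8,23), (13,22), (16,21)}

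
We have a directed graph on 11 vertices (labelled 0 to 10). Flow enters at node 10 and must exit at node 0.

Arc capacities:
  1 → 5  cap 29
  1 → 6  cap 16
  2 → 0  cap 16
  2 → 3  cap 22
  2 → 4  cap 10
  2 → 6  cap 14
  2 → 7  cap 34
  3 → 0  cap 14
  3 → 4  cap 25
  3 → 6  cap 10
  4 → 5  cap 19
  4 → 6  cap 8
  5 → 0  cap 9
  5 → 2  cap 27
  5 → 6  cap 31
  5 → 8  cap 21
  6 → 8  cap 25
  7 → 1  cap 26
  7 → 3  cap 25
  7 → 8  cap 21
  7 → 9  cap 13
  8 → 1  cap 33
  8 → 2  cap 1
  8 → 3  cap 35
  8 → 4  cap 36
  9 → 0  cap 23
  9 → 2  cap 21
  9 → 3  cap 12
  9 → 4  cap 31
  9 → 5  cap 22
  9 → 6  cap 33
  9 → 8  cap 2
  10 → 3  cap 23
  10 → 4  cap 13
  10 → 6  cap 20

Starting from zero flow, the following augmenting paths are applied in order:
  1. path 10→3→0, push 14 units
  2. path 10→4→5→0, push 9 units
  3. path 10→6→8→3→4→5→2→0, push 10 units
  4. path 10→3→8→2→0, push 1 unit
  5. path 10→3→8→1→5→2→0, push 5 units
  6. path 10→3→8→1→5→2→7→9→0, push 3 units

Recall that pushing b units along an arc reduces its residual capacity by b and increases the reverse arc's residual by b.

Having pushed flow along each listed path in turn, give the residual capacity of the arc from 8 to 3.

Residual capacity of (8,3): 34

after path 1 (10→3→0, push 14): res(8,3)=35
after path 2 (10→4→5→0, push 9): res(8,3)=35
after path 3 (10→6→8→3→4→5→2→0, push 10): res(8,3)=25
after path 4 (10→3→8→2→0, push 1): res(8,3)=26
after path 5 (10→3→8→1→5→2→0, push 5): res(8,3)=31
after path 6 (10→3→8→1→5→2→7→9→0, push 3): res(8,3)=34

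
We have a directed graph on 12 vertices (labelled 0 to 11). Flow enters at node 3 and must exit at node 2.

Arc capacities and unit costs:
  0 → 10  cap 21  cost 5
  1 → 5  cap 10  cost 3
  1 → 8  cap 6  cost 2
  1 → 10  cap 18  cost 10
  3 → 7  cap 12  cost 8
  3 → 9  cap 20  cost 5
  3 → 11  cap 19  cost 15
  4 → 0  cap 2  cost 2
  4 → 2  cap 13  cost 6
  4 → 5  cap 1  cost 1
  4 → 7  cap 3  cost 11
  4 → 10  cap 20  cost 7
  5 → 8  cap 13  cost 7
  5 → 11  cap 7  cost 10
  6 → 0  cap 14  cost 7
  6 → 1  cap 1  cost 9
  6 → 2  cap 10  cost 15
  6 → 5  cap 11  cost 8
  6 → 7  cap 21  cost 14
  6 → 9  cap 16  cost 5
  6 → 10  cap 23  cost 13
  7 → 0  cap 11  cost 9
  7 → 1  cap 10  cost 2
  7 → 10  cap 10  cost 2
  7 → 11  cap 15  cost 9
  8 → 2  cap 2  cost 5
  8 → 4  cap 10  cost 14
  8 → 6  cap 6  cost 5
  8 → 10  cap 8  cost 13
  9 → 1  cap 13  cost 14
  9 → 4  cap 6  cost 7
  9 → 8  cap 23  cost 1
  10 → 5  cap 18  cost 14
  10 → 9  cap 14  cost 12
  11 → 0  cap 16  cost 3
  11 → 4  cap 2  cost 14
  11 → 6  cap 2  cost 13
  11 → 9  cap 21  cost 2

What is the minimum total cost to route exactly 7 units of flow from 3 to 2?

shortest-cost path #1: 3→9→8→2 push 2 @ unit cost 11 (adds 22)
shortest-cost path #2: 3→9→4→2 push 5 @ unit cost 18 (adds 90)
total cost = 112

Minimum cost for 7 units: 112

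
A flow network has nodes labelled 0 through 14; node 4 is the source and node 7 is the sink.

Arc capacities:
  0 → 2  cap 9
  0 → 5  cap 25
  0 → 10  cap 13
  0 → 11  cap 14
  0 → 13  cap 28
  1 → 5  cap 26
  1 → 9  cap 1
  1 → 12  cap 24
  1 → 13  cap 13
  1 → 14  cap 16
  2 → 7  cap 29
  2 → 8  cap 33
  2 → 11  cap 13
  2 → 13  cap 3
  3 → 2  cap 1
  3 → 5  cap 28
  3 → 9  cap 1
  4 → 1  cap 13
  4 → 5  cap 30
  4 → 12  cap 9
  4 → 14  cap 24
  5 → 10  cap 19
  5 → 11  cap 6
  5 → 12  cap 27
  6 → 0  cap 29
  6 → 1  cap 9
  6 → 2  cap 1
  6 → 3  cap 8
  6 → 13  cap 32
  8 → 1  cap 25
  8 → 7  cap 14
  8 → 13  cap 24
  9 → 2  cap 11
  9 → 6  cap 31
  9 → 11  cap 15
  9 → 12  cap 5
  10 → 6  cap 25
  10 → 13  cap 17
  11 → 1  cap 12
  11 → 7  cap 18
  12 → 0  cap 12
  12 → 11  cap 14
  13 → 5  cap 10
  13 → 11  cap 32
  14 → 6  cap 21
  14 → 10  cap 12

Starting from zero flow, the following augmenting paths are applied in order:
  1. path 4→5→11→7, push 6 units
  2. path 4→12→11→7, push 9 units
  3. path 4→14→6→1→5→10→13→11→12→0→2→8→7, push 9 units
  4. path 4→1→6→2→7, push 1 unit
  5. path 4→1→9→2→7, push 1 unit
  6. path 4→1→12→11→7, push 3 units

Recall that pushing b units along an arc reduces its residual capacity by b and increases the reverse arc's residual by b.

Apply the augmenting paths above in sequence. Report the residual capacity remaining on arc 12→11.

Residual capacity of (12,11): 11

after path 1 (4→5→11→7, push 6): res(12,11)=14
after path 2 (4→12→11→7, push 9): res(12,11)=5
after path 3 (4→14→6→1→5→10→13→11→12→0→2→8→7, push 9): res(12,11)=14
after path 4 (4→1→6→2→7, push 1): res(12,11)=14
after path 5 (4→1→9→2→7, push 1): res(12,11)=14
after path 6 (4→1→12→11→7, push 3): res(12,11)=11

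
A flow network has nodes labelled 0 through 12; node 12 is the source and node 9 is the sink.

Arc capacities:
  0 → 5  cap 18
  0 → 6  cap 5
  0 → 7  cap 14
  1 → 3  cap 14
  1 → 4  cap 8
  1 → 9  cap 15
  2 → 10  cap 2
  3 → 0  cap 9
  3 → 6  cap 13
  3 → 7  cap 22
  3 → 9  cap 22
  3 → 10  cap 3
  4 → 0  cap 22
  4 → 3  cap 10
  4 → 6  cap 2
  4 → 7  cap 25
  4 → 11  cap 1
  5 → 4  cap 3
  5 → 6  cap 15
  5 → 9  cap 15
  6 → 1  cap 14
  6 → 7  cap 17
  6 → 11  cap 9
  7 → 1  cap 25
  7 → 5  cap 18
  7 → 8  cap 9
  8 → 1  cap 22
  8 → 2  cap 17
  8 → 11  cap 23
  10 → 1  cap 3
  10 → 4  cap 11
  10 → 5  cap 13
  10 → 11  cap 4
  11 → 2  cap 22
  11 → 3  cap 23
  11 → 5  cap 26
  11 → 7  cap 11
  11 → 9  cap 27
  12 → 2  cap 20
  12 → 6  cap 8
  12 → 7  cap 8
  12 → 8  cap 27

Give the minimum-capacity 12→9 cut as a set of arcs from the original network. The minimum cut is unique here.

Min-cut arcs: {(2,10), (12,6), (12,7), (12,8)} (total capacity 45)

augment #1: 12→6→1→9 push 8
augment #2: 12→7→1→9 push 7
augment #3: 12→7→5→9 push 1
augment #4: 12→8→11→9 push 23
augment #5: 12→2→10→5→9 push 2
augment #6: 12→8→1→3→9 push 4
max flow = 45; residual-reachable set from 12 gives S-side
cut edges (S→T): {(2,10), (12,6), (12,7), (12,8)} total cap 45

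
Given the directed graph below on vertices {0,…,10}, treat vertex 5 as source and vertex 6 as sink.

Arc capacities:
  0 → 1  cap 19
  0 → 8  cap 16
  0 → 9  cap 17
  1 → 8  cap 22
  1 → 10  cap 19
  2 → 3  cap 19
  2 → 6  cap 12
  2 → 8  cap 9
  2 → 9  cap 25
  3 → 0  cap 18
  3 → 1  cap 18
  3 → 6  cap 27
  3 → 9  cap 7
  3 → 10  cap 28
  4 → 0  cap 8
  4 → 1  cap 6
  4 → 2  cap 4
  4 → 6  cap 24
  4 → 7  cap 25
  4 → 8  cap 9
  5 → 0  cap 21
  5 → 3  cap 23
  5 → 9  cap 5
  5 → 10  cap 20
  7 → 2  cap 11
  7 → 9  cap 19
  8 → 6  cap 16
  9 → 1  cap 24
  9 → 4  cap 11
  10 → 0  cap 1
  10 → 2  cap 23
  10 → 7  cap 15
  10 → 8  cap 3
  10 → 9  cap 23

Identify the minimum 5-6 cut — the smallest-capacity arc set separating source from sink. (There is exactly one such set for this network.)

augment #1: 5→3→6 push 23
augment #2: 5→0→8→6 push 16
augment #3: 5→9→4→6 push 5
augment #4: 5→10→2→6 push 12
augment #5: 5→0→9→4→6 push 5
augment #6: 5→10→2→3→6 push 4
augment #7: 5→10→9→4→6 push 1
max flow = 66; residual-reachable set from 5 gives S-side
cut edges (S→T): {(2,6), (3,6), (8,6), (9,4)} total cap 66

Min-cut arcs: {(2,6), (3,6), (8,6), (9,4)} (total capacity 66)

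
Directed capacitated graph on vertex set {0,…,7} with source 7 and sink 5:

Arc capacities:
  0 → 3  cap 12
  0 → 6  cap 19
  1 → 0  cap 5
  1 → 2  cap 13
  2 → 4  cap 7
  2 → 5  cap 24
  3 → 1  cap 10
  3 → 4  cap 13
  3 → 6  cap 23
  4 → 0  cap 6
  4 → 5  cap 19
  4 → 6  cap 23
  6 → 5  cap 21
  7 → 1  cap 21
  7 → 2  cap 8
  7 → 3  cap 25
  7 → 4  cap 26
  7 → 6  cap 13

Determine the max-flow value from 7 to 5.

Maximum flow value: 61

augment #1: 7→2→5 bottleneck 8, total now 8
augment #2: 7→4→5 bottleneck 19, total now 27
augment #3: 7→6→5 bottleneck 13, total now 40
augment #4: 7→1→2→5 bottleneck 13, total now 53
augment #5: 7→3→6→5 bottleneck 8, total now 61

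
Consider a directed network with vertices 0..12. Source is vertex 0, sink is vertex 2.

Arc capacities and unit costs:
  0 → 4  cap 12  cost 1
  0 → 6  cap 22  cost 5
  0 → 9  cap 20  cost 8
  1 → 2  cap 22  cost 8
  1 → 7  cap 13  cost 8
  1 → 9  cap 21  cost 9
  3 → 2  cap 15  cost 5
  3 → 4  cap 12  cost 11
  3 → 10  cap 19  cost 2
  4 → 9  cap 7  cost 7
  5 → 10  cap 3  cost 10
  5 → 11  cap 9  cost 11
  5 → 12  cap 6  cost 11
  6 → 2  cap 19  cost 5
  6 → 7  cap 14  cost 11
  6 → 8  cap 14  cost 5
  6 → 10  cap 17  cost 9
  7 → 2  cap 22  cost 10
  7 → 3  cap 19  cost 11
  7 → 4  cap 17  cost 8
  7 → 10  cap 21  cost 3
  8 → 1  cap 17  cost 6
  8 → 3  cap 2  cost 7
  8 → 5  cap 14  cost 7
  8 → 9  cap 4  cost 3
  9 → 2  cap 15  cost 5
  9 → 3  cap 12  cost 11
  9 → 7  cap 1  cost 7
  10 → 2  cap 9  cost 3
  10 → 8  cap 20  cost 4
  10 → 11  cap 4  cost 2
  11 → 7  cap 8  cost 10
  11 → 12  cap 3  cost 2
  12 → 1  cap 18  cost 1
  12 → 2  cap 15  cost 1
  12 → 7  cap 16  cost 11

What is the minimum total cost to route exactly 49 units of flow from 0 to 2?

shortest-cost path #1: 0→6→2 push 19 @ unit cost 10 (adds 190)
shortest-cost path #2: 0→9→2 push 15 @ unit cost 13 (adds 195)
shortest-cost path #3: 0→6→10→2 push 3 @ unit cost 17 (adds 51)
shortest-cost path #4: 0→9→7→10→2 push 1 @ unit cost 21 (adds 21)
shortest-cost path #5: 0→9→3→2 push 4 @ unit cost 24 (adds 96)
shortest-cost path #6: 0→4→9→3→2 push 7 @ unit cost 24 (adds 168)
total cost = 721

Minimum cost for 49 units: 721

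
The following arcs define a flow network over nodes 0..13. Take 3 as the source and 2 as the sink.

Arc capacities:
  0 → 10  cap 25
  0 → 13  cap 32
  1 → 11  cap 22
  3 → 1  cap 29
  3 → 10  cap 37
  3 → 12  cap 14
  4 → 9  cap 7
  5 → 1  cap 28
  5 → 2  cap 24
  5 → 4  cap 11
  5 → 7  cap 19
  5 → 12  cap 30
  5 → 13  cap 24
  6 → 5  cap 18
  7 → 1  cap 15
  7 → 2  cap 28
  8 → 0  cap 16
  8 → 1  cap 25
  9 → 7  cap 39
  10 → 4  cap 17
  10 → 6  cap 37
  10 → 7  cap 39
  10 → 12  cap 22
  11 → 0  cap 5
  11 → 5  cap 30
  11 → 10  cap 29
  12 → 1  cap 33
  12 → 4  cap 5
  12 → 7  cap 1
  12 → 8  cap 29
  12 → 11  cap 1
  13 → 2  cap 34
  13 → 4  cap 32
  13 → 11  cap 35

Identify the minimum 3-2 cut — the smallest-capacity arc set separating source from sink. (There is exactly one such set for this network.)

augment #1: 3→10→7→2 push 28
augment #2: 3→1→11→5→2 push 22
augment #3: 3→10→6→5→2 push 2
augment #4: 3→10→6→5→13→2 push 7
augment #5: 3→12→8→0→13→2 push 14
max flow = 73; residual-reachable set from 3 gives S-side
cut edges (S→T): {(1,11), (3,10), (3,12)} total cap 73

Min-cut arcs: {(1,11), (3,10), (3,12)} (total capacity 73)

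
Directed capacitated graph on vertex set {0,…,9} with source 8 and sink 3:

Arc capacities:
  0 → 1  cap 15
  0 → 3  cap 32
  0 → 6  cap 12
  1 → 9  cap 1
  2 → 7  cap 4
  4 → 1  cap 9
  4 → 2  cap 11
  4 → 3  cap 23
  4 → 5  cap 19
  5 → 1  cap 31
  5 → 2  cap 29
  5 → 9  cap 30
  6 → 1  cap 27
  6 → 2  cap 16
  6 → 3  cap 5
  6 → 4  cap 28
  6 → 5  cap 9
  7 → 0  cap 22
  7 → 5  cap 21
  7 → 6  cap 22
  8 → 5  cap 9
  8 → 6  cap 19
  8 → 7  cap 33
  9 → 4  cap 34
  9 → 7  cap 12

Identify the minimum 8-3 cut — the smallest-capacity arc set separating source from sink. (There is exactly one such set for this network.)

augment #1: 8→6→3 push 5
augment #2: 8→6→4→3 push 14
augment #3: 8→7→0→3 push 22
augment #4: 8→5→9→4→3 push 9
max flow = 50; residual-reachable set from 8 gives S-side
cut edges (S→T): {(4,3), (6,3), (7,0)} total cap 50

Min-cut arcs: {(4,3), (6,3), (7,0)} (total capacity 50)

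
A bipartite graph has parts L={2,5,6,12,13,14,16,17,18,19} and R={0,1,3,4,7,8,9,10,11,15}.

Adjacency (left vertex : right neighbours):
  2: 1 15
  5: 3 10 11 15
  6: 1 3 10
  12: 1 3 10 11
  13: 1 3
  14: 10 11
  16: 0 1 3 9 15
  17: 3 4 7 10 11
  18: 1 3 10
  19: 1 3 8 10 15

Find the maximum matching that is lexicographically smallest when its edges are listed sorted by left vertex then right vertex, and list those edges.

Lex-smallest maximum matching: {(2,1), (5,15), (6,3), (12,10), (14,11), (16,0), (17,4), (19,8)}

|M| = 8 (so the lex-smallest maximum matching has 8 edges)
process left vertices in ascending order; for each, take the smallest-labelled available neighbour that still permits 8 edges overall, or leave it unmatched if none does
lex-smallest matching: {2-1, 5-15, 6-3, 12-10, 14-11, 16-0, 17-4, 19-8}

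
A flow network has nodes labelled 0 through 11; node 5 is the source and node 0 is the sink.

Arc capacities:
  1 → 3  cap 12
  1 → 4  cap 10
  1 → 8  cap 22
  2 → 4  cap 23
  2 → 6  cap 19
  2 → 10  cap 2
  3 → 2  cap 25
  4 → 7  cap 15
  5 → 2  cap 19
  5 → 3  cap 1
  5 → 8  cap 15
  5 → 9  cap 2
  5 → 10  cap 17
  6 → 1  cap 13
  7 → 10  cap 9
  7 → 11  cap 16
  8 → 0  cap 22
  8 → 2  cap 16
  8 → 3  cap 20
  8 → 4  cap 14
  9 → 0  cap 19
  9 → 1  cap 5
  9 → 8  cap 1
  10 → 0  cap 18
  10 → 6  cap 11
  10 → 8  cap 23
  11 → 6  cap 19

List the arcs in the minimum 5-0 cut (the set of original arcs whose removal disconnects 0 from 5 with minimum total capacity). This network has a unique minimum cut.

augment #1: 5→8→0 push 15
augment #2: 5→9→0 push 2
augment #3: 5→10→0 push 17
augment #4: 5→2→10→0 push 1
augment #5: 5→2→10→8→0 push 1
augment #6: 5→2→6→1→8→0 push 6
max flow = 42; residual-reachable set from 5 gives S-side
cut edges (S→T): {(5,9), (8,0), (10,0)} total cap 42

Min-cut arcs: {(5,9), (8,0), (10,0)} (total capacity 42)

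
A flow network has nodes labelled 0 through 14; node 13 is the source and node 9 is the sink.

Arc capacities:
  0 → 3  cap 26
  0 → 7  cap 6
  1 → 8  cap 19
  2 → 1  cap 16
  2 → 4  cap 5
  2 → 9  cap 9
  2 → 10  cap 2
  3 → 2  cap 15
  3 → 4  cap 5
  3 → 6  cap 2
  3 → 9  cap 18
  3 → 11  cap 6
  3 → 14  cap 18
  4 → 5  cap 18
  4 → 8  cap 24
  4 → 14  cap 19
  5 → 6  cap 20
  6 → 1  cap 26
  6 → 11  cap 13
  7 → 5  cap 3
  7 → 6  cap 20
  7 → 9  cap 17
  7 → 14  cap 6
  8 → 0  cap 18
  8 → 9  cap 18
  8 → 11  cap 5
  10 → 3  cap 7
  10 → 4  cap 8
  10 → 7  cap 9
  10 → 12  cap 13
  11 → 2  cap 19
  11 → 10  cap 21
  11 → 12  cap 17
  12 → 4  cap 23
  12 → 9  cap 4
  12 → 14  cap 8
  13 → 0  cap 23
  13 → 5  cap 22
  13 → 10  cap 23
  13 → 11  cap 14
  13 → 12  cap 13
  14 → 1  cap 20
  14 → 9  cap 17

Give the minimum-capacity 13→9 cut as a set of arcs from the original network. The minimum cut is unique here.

augment #1: 13→12→9 push 4
augment #2: 13→0→3→9 push 18
augment #3: 13→0→7→9 push 5
augment #4: 13→10→7→9 push 9
augment #5: 13→11→2→9 push 9
augment #6: 13→12→14→9 push 8
augment #7: 13→10→3→14→9 push 7
augment #8: 13→10→4→8→9 push 7
augment #9: 13→12→4→8→9 push 1
augment #10: 13→5→6→1→8→9 push 10
augment #11: 13→11→2→4→14→9 push 2
augment #12: 13→5→6→1→8→0→7→9 push 1
max flow = 81; residual-reachable set from 13 gives S-side
cut edges (S→T): {(0,7), (2,9), (3,9), (8,9), (10,7), (12,9), (14,9)} total cap 81

Min-cut arcs: {(0,7), (2,9), (3,9), (8,9), (10,7), (12,9), (14,9)} (total capacity 81)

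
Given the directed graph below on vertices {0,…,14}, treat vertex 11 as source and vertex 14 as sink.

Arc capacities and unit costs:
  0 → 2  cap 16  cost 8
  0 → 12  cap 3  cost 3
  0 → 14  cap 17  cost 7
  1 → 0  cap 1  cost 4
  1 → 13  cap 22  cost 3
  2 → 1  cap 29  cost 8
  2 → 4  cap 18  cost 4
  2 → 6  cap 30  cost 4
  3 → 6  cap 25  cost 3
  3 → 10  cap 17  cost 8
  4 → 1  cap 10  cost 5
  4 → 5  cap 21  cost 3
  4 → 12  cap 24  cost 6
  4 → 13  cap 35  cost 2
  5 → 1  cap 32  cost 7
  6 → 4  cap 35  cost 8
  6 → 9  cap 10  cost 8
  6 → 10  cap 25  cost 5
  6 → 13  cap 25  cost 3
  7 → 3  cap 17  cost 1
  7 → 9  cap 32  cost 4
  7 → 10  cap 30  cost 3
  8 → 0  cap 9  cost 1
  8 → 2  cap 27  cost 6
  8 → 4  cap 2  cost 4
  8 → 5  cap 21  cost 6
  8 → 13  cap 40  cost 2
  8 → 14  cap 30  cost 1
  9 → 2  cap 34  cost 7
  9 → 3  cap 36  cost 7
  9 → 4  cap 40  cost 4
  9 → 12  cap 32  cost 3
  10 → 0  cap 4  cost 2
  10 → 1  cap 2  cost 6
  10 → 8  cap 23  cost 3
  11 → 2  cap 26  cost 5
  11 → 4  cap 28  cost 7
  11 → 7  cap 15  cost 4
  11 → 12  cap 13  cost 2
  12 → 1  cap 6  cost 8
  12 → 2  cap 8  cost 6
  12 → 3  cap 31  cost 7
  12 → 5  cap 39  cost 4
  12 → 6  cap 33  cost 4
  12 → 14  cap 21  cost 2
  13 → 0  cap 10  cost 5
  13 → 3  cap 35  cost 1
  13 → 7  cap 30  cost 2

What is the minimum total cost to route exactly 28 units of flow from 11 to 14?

shortest-cost path #1: 11→12→14 push 13 @ unit cost 4 (adds 52)
shortest-cost path #2: 11→7→10→8→14 push 15 @ unit cost 11 (adds 165)
total cost = 217

Minimum cost for 28 units: 217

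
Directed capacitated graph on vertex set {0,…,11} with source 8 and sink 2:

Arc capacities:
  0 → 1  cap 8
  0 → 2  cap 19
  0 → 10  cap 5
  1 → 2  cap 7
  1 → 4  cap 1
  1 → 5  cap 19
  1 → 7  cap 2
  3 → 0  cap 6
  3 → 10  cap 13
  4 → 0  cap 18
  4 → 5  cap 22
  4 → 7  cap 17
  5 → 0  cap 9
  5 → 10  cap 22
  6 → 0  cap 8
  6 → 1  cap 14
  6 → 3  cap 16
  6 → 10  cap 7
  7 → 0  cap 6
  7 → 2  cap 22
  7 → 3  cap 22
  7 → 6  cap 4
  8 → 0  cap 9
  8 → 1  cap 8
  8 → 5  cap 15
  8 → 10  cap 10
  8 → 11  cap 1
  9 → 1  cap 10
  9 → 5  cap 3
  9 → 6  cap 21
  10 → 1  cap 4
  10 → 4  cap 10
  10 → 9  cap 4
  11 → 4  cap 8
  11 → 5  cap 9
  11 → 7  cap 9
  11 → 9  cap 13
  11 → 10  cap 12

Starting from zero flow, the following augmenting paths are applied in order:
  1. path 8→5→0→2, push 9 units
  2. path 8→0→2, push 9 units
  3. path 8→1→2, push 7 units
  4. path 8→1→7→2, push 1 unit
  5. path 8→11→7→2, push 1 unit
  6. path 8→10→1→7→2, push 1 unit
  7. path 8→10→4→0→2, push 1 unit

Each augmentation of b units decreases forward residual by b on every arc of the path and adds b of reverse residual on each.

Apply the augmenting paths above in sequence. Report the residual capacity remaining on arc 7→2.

Residual capacity of (7,2): 19

after path 1 (8→5→0→2, push 9): res(7,2)=22
after path 2 (8→0→2, push 9): res(7,2)=22
after path 3 (8→1→2, push 7): res(7,2)=22
after path 4 (8→1→7→2, push 1): res(7,2)=21
after path 5 (8→11→7→2, push 1): res(7,2)=20
after path 6 (8→10→1→7→2, push 1): res(7,2)=19
after path 7 (8→10→4→0→2, push 1): res(7,2)=19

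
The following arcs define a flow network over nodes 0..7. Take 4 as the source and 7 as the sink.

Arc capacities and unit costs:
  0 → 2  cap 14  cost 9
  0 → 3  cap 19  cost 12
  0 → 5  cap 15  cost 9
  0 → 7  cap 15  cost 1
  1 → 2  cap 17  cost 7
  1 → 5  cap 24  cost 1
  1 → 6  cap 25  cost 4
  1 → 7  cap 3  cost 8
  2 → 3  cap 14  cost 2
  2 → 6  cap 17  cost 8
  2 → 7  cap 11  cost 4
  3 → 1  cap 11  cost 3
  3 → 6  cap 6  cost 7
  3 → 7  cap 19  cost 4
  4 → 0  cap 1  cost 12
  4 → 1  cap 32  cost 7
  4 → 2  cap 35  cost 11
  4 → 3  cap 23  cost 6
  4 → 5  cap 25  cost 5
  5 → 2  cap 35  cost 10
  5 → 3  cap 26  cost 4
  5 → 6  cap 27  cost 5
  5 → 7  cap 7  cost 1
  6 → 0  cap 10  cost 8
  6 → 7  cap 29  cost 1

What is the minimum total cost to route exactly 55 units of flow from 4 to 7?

Minimum cost for 55 units: 562

shortest-cost path #1: 4→5→7 push 7 @ unit cost 6 (adds 42)
shortest-cost path #2: 4→3→7 push 19 @ unit cost 10 (adds 190)
shortest-cost path #3: 4→5→6→7 push 18 @ unit cost 11 (adds 198)
shortest-cost path #4: 4→1→6→7 push 11 @ unit cost 12 (adds 132)
total cost = 562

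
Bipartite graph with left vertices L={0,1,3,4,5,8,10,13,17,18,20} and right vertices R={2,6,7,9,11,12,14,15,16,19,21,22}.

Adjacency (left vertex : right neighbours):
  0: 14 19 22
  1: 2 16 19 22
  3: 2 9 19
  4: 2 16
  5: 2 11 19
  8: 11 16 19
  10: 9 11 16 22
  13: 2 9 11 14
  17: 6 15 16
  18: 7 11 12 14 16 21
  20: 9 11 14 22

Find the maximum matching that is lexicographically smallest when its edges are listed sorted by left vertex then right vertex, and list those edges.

Lex-smallest maximum matching: {(0,14), (1,2), (3,9), (4,16), (5,11), (8,19), (10,22), (17,6), (18,7)}

|M| = 9 (so the lex-smallest maximum matching has 9 edges)
process left vertices in ascending order; for each, take the smallest-labelled available neighbour that still permits 9 edges overall, or leave it unmatched if none does
lex-smallest matching: {0-14, 1-2, 3-9, 4-16, 5-11, 8-19, 10-22, 17-6, 18-7}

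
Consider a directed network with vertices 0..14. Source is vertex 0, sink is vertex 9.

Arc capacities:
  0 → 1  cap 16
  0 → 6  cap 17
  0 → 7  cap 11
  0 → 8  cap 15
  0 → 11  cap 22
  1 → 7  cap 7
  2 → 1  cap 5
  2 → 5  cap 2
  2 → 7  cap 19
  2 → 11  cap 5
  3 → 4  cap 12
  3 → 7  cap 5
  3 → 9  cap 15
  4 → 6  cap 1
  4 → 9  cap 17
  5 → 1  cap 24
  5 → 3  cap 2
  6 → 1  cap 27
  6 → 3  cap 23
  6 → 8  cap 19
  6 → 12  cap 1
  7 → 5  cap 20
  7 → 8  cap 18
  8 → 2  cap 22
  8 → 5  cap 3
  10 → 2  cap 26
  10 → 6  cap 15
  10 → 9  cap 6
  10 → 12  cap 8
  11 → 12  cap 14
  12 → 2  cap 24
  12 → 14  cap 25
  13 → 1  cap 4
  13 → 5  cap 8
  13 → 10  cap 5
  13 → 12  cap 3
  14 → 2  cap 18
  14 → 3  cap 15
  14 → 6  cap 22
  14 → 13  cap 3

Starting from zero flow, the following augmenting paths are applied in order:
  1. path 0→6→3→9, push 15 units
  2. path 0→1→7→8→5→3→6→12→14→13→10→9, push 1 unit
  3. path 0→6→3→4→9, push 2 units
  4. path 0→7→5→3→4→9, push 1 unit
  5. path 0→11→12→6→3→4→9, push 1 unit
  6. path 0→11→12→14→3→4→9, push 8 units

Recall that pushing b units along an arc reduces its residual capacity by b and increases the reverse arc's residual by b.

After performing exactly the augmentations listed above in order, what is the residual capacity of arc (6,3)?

Residual capacity of (6,3): 6

after path 1 (0→6→3→9, push 15): res(6,3)=8
after path 2 (0→1→7→8→5→3→6→12→14→13→10→9, push 1): res(6,3)=9
after path 3 (0→6→3→4→9, push 2): res(6,3)=7
after path 4 (0→7→5→3→4→9, push 1): res(6,3)=7
after path 5 (0→11→12→6→3→4→9, push 1): res(6,3)=6
after path 6 (0→11→12→14→3→4→9, push 8): res(6,3)=6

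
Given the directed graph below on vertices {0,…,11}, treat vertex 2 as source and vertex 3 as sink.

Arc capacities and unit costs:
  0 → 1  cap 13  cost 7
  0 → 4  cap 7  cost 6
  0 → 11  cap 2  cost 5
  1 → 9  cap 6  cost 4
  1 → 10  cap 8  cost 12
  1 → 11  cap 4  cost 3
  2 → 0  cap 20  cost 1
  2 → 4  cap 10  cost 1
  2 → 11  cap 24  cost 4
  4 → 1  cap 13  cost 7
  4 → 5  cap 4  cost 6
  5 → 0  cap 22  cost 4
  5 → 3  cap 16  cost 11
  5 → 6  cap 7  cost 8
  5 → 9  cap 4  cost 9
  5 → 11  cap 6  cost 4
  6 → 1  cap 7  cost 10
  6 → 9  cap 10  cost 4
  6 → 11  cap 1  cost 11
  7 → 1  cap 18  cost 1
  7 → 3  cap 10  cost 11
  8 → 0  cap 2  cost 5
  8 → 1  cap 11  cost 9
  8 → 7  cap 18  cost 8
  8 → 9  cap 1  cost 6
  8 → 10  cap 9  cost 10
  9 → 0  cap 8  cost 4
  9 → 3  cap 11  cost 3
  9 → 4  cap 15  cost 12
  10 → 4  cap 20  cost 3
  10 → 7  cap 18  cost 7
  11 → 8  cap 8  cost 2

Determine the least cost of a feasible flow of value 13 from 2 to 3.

Minimum cost for 13 units: 227

shortest-cost path #1: 2→4→1→9→3 push 6 @ unit cost 15 (adds 90)
shortest-cost path #2: 2→11→8→9→3 push 1 @ unit cost 15 (adds 15)
shortest-cost path #3: 2→4→5→3 push 4 @ unit cost 18 (adds 72)
shortest-cost path #4: 2→11→8→7→3 push 2 @ unit cost 25 (adds 50)
total cost = 227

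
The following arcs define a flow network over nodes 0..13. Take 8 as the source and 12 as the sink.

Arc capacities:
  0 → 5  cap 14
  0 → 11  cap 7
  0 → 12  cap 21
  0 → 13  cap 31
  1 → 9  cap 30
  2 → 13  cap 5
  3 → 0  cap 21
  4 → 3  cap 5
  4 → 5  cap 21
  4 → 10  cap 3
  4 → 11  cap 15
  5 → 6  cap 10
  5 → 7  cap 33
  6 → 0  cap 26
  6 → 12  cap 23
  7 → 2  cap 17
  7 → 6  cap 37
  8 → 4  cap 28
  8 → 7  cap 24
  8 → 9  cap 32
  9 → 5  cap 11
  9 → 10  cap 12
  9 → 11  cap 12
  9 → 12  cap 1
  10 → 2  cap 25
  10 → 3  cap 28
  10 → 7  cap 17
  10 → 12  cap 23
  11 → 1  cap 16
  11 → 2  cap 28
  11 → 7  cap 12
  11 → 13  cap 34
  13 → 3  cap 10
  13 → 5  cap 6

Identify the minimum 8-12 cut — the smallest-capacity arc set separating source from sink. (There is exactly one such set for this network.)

Min-cut arcs: {(0,12), (4,10), (6,12), (9,10), (9,12)} (total capacity 60)

augment #1: 8→9→12 push 1
augment #2: 8→4→10→12 push 3
augment #3: 8→7→6→12 push 23
augment #4: 8→9→10→12 push 12
augment #5: 8→4→3→0→12 push 5
augment #6: 8→7→6→0→12 push 1
augment #7: 8→4→5→6→0→12 push 10
augment #8: 8→4→5→7→6→0→12 push 5
max flow = 60; residual-reachable set from 8 gives S-side
cut edges (S→T): {(0,12), (4,10), (6,12), (9,10), (9,12)} total cap 60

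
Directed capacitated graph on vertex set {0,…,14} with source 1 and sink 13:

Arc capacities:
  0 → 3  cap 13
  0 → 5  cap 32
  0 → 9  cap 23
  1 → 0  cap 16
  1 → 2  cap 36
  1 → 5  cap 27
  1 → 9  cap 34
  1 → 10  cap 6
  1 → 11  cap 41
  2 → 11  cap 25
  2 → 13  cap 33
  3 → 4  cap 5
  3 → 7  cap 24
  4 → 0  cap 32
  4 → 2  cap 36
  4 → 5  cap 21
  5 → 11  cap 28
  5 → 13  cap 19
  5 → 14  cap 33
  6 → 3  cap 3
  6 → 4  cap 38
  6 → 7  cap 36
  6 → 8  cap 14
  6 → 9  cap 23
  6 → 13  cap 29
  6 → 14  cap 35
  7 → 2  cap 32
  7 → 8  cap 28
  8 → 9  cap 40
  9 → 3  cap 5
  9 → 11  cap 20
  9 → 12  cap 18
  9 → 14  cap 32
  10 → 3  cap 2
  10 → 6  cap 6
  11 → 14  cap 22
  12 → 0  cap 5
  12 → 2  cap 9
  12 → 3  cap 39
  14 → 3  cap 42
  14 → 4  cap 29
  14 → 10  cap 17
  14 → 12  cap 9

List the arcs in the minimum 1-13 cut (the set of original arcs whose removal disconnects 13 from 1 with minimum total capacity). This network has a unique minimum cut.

augment #1: 1→2→13 push 33
augment #2: 1→5→13 push 19
augment #3: 1→10→6→13 push 6
max flow = 58; residual-reachable set from 1 gives S-side
cut edges (S→T): {(2,13), (5,13), (10,6)} total cap 58

Min-cut arcs: {(2,13), (5,13), (10,6)} (total capacity 58)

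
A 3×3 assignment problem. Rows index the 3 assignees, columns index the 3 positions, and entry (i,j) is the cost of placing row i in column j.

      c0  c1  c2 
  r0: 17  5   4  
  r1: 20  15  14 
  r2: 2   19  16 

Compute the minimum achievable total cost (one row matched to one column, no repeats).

Minimum assignment cost: 21

one of 2 optimal assignments: row0→col1 (cost 5), row1→col2 (cost 14), row2→col0 (cost 2)
total = 5 + 14 + 2 = 21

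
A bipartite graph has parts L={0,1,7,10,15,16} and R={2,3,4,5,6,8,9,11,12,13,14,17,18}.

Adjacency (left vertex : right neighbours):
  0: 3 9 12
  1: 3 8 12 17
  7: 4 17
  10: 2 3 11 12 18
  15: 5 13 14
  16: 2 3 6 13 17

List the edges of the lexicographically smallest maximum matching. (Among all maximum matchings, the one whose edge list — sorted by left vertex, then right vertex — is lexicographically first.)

|M| = 6 (so the lex-smallest maximum matching has 6 edges)
process left vertices in ascending order; for each, take the smallest-labelled available neighbour that still permits 6 edges overall, or leave it unmatched if none does
lex-smallest matching: {0-3, 1-8, 7-4, 10-2, 15-5, 16-6}

Lex-smallest maximum matching: {(0,3), (1,8), (7,4), (10,2), (15,5), (16,6)}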